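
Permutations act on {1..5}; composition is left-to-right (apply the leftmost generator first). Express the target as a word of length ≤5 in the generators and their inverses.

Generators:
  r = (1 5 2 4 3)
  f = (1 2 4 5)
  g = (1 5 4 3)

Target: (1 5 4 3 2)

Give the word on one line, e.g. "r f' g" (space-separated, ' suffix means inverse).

  after g': (1 3 4 5)
  after r': (1 4)(2 5 3)
  after g': (1 5 4 3 2)

g' r' g'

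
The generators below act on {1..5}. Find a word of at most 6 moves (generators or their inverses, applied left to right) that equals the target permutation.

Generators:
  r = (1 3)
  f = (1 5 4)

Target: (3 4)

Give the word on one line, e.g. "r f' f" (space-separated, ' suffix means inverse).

  after f': (1 4 5)
  after f': (1 5 4)
  after r': (1 5 4 3)
  after f': (3 4)

f' f' r' f'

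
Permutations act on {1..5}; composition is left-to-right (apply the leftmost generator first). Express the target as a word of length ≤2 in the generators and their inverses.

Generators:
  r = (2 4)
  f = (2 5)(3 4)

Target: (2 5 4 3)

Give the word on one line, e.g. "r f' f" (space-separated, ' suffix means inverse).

f' r

  after f': (2 5)(3 4)
  after r: (2 5 4 3)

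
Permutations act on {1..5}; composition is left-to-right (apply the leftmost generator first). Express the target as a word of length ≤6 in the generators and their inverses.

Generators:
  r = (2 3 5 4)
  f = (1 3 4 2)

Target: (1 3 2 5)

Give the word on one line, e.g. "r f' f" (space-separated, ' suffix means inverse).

  after f': (1 2 4 3)
  after r': (1 4 2 5 3)
  after r': (1 5 2 3)
  after f: (1 5)(2 4)
  after r': (1 3 2 5)

f' r' r' f r'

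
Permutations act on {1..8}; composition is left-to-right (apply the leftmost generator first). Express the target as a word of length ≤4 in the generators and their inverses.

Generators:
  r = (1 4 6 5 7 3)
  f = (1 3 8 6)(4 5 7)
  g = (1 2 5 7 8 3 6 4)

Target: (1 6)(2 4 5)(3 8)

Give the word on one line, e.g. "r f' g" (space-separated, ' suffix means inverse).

g' r

  after g': (1 4 6 3 8 7 5 2)
  after r: (1 6)(2 4 5)(3 8)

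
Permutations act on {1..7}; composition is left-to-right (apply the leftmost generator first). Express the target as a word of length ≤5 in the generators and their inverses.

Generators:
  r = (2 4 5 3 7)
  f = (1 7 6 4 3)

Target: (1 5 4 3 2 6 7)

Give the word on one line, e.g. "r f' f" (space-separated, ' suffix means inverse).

  after r': (2 7 3 5 4)
  after f: (1 7)(2 6 4)(3 5)
  after r': (1 3 4 7)(2 6)
  after r': (1 5 4 3 2 6 7)

r' f r' r'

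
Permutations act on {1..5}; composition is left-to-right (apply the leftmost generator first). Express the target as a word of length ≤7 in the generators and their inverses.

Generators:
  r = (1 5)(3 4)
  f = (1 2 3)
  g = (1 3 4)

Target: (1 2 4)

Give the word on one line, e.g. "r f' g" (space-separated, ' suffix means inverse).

g' g' f g f'

  after g': (1 4 3)
  after g': (1 3 4)
  after f: (2 3 4)
  after g: (1 3)(2 4)
  after f': (1 2 4)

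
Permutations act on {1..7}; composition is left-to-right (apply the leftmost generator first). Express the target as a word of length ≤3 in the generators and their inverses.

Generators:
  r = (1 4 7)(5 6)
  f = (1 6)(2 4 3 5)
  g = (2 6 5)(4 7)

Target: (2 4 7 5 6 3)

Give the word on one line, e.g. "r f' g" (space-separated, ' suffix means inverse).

  after g': (2 5 6)(4 7)
  after f: (1 6 4 7 3 5)
  after f: (2 4 7 5 6 3)

g' f f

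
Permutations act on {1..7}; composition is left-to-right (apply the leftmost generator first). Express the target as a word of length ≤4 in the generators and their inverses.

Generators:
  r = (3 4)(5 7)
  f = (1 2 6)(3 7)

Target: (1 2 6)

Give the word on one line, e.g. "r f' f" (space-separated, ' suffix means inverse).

r' f' f' r

  after r': (3 4)(5 7)
  after f': (1 6 2)(3 4 7 5)
  after f': (1 2 6)(3 4)(5 7)
  after r: (1 2 6)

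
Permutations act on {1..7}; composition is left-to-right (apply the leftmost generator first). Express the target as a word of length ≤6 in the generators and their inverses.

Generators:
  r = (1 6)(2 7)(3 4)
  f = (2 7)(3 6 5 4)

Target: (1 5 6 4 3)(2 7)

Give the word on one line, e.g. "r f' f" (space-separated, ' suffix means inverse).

r' f' r' f' r'

  after r': (1 6)(2 7)(3 4)
  after f': (1 3 5 6)
  after r': (1 4 3 5)(2 7)
  after f': (1 5)(3 6)
  after r': (1 5 6 4 3)(2 7)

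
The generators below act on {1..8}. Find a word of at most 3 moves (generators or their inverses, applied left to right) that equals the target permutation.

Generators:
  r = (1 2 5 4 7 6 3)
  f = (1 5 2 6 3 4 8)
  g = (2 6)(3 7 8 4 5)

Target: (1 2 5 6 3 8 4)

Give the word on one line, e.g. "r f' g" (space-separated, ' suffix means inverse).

  after g: (2 6)(3 7 8 4 5)
  after g: (3 8 5 7 4)
  after r: (1 2 5 6 3 8 4)

g g r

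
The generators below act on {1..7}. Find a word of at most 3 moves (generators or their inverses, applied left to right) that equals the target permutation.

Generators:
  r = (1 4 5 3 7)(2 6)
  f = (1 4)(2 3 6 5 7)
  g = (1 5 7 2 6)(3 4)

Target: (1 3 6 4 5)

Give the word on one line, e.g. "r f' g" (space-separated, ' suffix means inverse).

  after f': (1 4)(2 7 5 6 3)
  after g: (1 3 6 4 5)

f' g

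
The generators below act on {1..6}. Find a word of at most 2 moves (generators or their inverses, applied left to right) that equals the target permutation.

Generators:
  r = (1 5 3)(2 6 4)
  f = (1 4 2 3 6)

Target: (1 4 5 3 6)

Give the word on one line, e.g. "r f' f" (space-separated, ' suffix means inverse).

f' r

  after f': (1 6 3 2 4)
  after r: (1 4 5 3 6)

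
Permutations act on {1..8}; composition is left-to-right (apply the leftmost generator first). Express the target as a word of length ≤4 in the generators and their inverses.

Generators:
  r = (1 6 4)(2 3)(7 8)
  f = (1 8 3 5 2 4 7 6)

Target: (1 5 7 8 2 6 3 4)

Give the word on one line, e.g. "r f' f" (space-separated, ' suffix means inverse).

  after f: (1 8 3 5 2 4 7 6)
  after f: (1 3 2 7)(4 6 8 5)
  after f: (1 5 7 8 2 6 3 4)

f f f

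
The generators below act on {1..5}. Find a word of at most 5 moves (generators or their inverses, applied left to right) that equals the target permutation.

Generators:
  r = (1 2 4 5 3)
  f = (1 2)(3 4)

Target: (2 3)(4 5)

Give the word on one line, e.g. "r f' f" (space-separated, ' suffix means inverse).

f' r' f' f'

  after f': (1 2)(3 4)
  after r': (2 3)(4 5)
  after f': (1 2 4 5 3)
  after f': (2 3)(4 5)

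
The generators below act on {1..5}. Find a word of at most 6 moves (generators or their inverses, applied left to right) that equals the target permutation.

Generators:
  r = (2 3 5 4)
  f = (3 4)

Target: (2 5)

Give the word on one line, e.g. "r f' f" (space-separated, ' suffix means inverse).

r' f' r f f

  after r': (2 4 5 3)
  after f': (2 3)(4 5)
  after r: (2 5)
  after f: (2 5)(3 4)
  after f: (2 5)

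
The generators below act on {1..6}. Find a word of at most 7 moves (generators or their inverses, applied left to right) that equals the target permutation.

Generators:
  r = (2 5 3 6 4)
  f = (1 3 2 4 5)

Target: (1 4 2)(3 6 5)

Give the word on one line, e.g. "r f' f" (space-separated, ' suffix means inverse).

  after r': (2 4 6 3 5)
  after f': (1 5 3 4 6)
  after r: (1 3 2 5 6)
  after f: (1 2)(3 4 5 6)
  after r': (1 4 2)(3 6 5)

r' f' r f r'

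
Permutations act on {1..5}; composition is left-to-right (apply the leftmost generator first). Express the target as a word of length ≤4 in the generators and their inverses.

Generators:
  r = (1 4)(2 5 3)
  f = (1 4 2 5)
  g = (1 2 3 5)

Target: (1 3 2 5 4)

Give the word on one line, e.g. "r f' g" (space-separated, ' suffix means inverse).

f r' g' g'

  after f: (1 4 2 5)
  after r': (3 5 4)
  after g': (1 5 4 2)
  after g': (1 3 2 5 4)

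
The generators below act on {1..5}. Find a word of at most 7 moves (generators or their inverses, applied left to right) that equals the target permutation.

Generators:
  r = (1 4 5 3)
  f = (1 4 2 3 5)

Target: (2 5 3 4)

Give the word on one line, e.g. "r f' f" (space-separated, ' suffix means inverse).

f' f' f' f' r'

  after f': (1 5 3 2 4)
  after f': (1 3 4 5 2)
  after f': (1 2 5 4 3)
  after f': (1 4 2 3 5)
  after r': (2 5 3 4)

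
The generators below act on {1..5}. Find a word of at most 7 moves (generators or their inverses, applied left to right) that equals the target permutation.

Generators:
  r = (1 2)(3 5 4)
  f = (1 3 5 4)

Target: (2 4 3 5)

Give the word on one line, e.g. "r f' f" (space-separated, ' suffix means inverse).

  after r: (1 2)(3 5 4)
  after f': (1 2 4)
  after f': (1 2 5 3)
  after f': (1 2 3 4 5)
  after r': (2 4 3 5)

r f' f' f' r'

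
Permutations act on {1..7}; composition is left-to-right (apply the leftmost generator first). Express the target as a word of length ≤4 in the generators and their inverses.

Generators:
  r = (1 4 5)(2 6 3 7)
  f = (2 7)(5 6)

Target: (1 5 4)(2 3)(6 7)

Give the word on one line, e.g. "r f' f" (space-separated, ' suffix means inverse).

r r f' f'

  after r: (1 4 5)(2 6 3 7)
  after r: (1 5 4)(2 3)(6 7)
  after f': (1 6 2 3 7 5 4)
  after f': (1 5 4)(2 3)(6 7)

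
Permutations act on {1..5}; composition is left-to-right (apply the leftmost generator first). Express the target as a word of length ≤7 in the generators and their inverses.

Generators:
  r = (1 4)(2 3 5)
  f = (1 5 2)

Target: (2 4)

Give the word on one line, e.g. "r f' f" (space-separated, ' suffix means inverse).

f r r r f'

  after f: (1 5 2)
  after r: (1 2 4)(3 5)
  after r: (1 3 2)
  after r: (1 5 2 4)
  after f': (2 4)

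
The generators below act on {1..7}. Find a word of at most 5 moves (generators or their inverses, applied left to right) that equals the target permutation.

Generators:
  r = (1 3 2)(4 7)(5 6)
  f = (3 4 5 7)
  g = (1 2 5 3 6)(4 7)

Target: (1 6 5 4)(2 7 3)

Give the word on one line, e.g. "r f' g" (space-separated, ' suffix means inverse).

  after g: (1 2 5 3 6)(4 7)
  after f: (1 2 7 5 4 3 6)
  after r: (2 4)(3 5 7 6)
  after g': (1 6 5 4)(2 7 3)

g f r g'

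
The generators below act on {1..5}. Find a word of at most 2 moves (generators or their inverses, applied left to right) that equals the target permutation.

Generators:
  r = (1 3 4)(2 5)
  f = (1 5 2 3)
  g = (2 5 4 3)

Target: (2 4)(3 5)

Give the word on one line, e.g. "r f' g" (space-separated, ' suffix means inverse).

  after g': (2 3 4 5)
  after g': (2 4)(3 5)

g' g'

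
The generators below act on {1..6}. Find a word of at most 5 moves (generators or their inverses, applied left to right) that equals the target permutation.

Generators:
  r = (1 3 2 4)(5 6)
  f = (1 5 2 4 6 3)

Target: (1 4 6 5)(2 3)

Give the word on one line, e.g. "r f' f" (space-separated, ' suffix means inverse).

  after f': (1 3 6 4 2 5)
  after r: (1 2 6)(3 5)
  after f: (1 4 6 5)(2 3)

f' r f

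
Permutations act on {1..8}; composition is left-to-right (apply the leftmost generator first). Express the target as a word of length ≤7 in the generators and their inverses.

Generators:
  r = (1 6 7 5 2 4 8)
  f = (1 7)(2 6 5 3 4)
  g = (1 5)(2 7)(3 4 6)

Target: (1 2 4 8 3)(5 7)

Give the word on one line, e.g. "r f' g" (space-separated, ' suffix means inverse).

  after r: (1 6 7 5 2 4 8)
  after f: (1 5 6)(3 4 8 7)
  after f: (1 3 2 6 7 4 8)
  after g: (1 4 8 5)(2 3 7 6)
  after f: (1 2 4 8 3)(5 7)

r f f g f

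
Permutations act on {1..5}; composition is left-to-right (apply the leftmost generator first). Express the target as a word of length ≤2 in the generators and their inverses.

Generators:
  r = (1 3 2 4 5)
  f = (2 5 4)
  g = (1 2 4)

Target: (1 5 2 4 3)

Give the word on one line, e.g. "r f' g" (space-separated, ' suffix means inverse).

  after f: (2 5 4)
  after r': (1 5 2 4 3)

f r'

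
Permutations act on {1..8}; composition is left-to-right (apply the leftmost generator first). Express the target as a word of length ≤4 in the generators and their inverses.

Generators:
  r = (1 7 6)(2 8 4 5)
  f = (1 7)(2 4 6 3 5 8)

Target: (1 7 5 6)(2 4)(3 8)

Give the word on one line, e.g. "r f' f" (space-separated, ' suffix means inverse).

r f f

  after r: (1 7 6)(2 8 4 5)
  after f: (3 5 4 8 6 7)
  after f: (1 7 5 6)(2 4)(3 8)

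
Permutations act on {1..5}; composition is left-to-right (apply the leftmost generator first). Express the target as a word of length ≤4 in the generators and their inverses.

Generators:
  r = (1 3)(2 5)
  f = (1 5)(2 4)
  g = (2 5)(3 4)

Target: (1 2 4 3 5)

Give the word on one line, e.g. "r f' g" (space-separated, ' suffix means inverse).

  after r': (1 3)(2 5)
  after g: (1 4 3)
  after f': (1 2 4 3 5)

r' g f'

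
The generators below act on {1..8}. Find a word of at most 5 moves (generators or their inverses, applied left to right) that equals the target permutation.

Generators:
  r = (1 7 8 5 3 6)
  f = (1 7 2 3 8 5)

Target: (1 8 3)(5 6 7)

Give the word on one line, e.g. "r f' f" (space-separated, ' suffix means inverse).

  after r': (1 6 3 5 8 7)
  after r': (1 3 8)(5 7 6)
  after r': (1 5)(3 7)(6 8)
  after r': (1 8 3)(5 6 7)

r' r' r' r'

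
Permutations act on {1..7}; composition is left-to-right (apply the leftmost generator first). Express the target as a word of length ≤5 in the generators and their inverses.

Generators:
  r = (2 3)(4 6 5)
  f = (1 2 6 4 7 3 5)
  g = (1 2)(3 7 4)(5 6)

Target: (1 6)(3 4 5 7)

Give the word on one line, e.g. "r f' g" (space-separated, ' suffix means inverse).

g f g g

  after g: (1 2)(3 7 4)(5 6)
  after f: (1 6)(4 5)
  after g: (1 5 3 7 4 6 2)
  after g: (1 6)(3 4 5 7)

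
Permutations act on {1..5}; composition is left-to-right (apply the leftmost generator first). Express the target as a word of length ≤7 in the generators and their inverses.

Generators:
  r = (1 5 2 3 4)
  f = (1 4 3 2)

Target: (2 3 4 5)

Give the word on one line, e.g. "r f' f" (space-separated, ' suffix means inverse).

f' r' f' r f

  after f': (1 2 3 4)
  after r': (1 5)
  after f': (1 5 2 3 4)
  after r: (1 2 4 5 3)
  after f: (2 3 4 5)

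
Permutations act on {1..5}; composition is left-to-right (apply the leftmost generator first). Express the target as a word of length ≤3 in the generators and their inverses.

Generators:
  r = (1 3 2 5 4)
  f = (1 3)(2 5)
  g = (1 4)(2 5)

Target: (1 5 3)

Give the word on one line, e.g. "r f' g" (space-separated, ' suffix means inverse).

  after g: (1 4)(2 5)
  after r': (1 5 3)

g r'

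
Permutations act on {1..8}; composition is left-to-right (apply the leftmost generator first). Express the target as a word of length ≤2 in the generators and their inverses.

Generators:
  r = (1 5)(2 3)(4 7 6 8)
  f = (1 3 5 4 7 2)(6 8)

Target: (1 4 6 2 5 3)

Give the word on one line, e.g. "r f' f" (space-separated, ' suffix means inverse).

  after r': (1 5)(2 3)(4 8 6 7)
  after f: (1 4 6 2 5 3)

r' f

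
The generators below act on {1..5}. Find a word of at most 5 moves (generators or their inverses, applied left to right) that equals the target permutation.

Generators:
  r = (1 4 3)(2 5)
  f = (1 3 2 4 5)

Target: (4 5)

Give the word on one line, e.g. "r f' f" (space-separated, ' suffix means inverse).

  after f: (1 3 2 4 5)
  after r': (1 4 2)(3 5)
  after f: (1 5 2 3)
  after f: (4 5)

f r' f f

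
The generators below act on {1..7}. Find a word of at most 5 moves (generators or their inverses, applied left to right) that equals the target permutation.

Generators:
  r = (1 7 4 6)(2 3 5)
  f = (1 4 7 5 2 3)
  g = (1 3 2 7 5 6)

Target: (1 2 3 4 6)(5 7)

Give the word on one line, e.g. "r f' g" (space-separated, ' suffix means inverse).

  after g': (1 6 5 7 2 3)
  after r': (1 4 7 5)(3 6)
  after f: (1 7 2 3 6)(4 5)
  after g: (1 5 4 6 3)
  after f: (1 2 3 4 6)(5 7)

g' r' f g f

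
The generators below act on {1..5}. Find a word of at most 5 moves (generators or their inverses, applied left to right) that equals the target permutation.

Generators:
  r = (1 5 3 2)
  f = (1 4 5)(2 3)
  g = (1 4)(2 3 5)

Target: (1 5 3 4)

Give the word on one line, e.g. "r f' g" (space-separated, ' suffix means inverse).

  after g': (1 4)(2 5 3)
  after g': (2 3 5)
  after f': (1 5 3 4)

g' g' f'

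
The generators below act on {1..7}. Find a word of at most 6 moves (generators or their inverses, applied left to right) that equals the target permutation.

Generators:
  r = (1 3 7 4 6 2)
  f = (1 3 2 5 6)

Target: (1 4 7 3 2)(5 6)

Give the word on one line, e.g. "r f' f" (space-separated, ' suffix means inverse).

  after f: (1 3 2 5 6)
  after f: (1 2 6 3 5)
  after f: (1 5 3 6 2)
  after f: (1 6 5 2 3)
  after r': (1 4 7 3 2)(5 6)

f f f f r'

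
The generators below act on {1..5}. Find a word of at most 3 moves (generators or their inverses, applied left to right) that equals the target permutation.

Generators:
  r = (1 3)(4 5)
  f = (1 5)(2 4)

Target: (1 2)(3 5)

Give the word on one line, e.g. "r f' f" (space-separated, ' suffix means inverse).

f' r f

  after f': (1 5)(2 4)
  after r: (1 4 2 5 3)
  after f: (1 2)(3 5)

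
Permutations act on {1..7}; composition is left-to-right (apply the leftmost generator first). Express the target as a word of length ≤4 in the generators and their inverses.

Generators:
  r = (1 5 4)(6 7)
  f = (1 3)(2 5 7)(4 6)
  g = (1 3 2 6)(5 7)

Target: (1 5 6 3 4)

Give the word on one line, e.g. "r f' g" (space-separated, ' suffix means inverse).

g' g' f' g

  after g': (1 6 2 3)(5 7)
  after g': (1 2)(3 6)
  after f': (1 7 5 2 3 4 6)
  after g: (1 5 6 3 4)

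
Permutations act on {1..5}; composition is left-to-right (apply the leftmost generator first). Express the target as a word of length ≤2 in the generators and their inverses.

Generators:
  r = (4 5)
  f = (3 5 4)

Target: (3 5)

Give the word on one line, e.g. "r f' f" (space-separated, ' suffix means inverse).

  after f': (3 4 5)
  after r: (3 5)

f' r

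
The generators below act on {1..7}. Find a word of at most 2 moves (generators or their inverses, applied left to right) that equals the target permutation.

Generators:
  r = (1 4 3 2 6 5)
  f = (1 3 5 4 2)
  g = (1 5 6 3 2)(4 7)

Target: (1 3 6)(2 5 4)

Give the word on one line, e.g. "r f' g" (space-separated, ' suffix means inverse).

r r

  after r: (1 4 3 2 6 5)
  after r: (1 3 6)(2 5 4)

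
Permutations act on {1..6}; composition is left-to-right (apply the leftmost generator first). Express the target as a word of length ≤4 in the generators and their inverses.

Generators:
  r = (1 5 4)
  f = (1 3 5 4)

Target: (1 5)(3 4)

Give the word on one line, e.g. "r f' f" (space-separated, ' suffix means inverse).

  after f': (1 4 5 3)
  after f': (1 5)(3 4)

f' f'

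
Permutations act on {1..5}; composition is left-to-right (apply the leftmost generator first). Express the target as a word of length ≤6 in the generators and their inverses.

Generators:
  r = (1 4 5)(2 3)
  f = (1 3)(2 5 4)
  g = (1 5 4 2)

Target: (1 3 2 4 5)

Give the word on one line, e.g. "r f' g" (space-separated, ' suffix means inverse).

f' g f f

  after f': (1 3)(2 4 5)
  after g: (1 3 5)
  after f: (2 5 3 4)
  after f: (1 3 2 4 5)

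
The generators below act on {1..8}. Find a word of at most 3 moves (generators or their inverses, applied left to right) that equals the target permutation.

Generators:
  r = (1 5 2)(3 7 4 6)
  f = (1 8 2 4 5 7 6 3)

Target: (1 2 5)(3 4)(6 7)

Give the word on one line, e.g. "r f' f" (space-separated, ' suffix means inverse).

r r

  after r: (1 5 2)(3 7 4 6)
  after r: (1 2 5)(3 4)(6 7)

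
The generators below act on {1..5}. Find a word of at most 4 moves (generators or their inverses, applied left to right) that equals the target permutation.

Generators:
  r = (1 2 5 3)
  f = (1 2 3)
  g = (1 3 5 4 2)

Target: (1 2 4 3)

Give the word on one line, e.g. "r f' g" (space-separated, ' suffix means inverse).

  after g: (1 3 5 4 2)
  after r: (4 5)
  after g': (1 2 4 3)

g r g'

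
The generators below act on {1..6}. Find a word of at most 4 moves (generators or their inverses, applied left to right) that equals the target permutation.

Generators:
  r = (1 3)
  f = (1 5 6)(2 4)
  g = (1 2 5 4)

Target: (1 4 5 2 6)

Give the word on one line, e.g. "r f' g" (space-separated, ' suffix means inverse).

g' f' g g

  after g': (1 4 5 2)
  after f': (1 2 6 5 4)
  after g: (1 5)(2 6 4)
  after g: (1 4 5 2 6)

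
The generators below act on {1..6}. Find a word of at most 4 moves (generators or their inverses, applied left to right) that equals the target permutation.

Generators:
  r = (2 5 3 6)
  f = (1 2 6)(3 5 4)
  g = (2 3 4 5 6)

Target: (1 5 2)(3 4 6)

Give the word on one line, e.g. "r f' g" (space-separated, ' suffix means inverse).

r' f r

  after r': (2 6 3 5)
  after f: (1 2)(3 4)(5 6)
  after r: (1 5 2)(3 4 6)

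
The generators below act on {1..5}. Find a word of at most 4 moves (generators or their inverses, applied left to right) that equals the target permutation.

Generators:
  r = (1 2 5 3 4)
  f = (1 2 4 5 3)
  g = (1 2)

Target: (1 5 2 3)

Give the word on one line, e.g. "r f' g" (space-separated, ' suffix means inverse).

f g f r

  after f: (1 2 4 5 3)
  after g: (2 4 5 3)
  after f: (1 2 5)(3 4)
  after r: (1 5 2 3)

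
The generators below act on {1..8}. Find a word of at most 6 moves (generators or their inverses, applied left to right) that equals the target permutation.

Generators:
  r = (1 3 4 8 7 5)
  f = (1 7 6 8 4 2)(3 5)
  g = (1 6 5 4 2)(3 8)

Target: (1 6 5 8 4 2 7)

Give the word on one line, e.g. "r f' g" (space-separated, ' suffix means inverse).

  after f': (1 2 4 8 6 7)(3 5)
  after r: (1 2 8 6 5 4 7 3)
  after r: (1 2 7 4 5 8 6)
  after g: (2 7)(3 8 5)
  after g: (1 6 5 8 4 2 7)

f' r r g g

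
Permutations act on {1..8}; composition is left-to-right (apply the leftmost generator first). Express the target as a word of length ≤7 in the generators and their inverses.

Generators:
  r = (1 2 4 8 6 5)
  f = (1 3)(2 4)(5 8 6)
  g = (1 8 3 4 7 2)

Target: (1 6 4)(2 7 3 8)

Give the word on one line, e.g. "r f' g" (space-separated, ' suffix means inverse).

  after g: (1 8 3 4 7 2)
  after r: (1 6 5)(3 8)(4 7)
  after r: (1 5 2 4 7 8 3 6)
  after g: (1 5)(2 7 3 6 8 4)
  after r': (1 6 4)(2 7 3 8)

g r r g r'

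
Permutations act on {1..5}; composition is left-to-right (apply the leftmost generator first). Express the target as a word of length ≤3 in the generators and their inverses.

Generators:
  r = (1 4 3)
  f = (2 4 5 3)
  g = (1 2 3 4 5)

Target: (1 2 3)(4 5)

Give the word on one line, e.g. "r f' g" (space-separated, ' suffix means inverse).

r f'

  after r: (1 4 3)
  after f': (1 2 3)(4 5)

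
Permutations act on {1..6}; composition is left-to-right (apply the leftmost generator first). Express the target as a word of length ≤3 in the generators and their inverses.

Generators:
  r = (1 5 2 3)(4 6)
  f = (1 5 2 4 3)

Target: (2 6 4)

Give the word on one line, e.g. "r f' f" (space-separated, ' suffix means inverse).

  after f: (1 5 2 4 3)
  after r': (2 6 4)

f r'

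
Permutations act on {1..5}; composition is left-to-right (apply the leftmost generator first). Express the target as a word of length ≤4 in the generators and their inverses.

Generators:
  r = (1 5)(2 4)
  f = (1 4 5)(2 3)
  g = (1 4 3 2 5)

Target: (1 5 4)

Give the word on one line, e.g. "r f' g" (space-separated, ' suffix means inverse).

  after f: (1 4 5)(2 3)
  after f: (1 5 4)

f f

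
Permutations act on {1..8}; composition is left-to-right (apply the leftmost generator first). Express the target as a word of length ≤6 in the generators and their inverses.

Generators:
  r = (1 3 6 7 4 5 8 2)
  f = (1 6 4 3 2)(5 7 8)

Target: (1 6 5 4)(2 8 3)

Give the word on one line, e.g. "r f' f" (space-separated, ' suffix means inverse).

f' f' r' f

  after f': (1 2 3 4 6)(5 8 7)
  after f': (1 3 6 2 4)(5 7 8)
  after r': (2 7 5 6 8 4)
  after f: (1 6 5 4)(2 8 3)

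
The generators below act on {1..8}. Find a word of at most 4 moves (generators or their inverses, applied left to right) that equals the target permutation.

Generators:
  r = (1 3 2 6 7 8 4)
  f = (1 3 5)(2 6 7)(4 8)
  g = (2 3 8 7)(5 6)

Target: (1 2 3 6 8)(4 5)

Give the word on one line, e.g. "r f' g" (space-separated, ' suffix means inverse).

  after r: (1 3 2 6 7 8 4)
  after r: (1 2 7 4 3 6 8)
  after f: (1 6 4 5)(3 7 8)
  after r': (1 2 3 6 8)(4 5)

r r f r'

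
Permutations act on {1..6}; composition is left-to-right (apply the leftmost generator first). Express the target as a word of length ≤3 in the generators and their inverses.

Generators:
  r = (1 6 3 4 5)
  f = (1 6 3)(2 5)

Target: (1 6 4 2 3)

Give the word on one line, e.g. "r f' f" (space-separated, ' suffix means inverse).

f r f'

  after f: (1 6 3)(2 5)
  after r: (1 3 6 4 5 2)
  after f': (1 6 4 2 3)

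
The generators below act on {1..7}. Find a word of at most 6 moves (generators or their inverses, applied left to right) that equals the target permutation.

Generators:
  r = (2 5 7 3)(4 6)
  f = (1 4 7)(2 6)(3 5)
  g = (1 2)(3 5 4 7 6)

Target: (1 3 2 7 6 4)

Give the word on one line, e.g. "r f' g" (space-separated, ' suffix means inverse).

  after r: (2 5 7 3)(4 6)
  after f: (1 4 2 3 6 7 5)
  after g: (1 7 4)(2 5)
  after r: (1 3 2 7 6 4)

r f g r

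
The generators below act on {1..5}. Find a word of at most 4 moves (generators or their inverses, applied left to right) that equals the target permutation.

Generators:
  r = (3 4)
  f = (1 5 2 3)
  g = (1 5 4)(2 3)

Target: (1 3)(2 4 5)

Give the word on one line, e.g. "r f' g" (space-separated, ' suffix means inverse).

  after f': (1 3 2 5)
  after f': (1 2)(3 5)
  after g': (1 3)(2 4 5)

f' f' g'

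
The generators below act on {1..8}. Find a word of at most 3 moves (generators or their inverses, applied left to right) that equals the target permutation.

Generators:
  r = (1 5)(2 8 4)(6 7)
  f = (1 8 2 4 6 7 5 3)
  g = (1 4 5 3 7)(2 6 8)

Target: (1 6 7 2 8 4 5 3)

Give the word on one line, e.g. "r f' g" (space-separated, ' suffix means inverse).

r' f' r

  after r': (1 5)(2 4 8)(6 7)
  after f': (1 7 4)(3 5)
  after r: (1 6 7 2 8 4 5 3)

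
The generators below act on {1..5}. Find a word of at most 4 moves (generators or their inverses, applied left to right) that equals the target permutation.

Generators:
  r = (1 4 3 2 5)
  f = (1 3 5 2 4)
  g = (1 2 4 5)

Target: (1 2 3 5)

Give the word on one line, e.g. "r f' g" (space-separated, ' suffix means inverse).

  after r': (1 5 2 3 4)
  after r': (1 2 4 5 3)
  after g: (1 4)(2 5 3)
  after f': (1 2 3 5)

r' r' g f'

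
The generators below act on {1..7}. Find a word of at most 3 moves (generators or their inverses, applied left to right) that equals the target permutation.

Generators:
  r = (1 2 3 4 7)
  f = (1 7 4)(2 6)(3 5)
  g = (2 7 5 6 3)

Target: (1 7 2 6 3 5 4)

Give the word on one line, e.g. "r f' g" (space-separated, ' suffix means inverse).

f' r

  after f': (1 4 7)(2 6)(3 5)
  after r: (1 7 2 6 3 5 4)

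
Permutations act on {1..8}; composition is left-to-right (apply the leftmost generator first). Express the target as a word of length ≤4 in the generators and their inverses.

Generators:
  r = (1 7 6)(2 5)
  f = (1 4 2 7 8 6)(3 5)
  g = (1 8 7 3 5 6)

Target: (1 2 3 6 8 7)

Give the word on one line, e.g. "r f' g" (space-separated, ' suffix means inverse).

  after r': (1 6 7)(2 5)
  after g': (1 5 2 3 7 6 8)
  after r: (1 2 3 6 8 7)

r' g' r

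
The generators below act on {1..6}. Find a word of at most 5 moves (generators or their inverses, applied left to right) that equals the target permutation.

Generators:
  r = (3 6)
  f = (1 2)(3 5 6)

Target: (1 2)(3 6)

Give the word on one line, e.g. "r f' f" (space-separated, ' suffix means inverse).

f' r f f

  after f': (1 2)(3 6 5)
  after r: (1 2)(5 6)
  after f: (3 5)
  after f: (1 2)(3 6)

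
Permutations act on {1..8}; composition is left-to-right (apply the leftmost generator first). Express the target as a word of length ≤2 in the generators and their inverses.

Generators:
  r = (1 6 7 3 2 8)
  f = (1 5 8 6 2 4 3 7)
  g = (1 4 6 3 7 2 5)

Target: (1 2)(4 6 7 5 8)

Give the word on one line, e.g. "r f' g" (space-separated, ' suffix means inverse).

f g'

  after f: (1 5 8 6 2 4 3 7)
  after g': (1 2)(4 6 7 5 8)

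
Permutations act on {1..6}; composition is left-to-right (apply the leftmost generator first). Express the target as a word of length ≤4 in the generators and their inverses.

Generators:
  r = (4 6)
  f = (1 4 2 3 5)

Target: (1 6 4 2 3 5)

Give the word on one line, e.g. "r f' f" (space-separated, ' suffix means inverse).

f r'

  after f: (1 4 2 3 5)
  after r': (1 6 4 2 3 5)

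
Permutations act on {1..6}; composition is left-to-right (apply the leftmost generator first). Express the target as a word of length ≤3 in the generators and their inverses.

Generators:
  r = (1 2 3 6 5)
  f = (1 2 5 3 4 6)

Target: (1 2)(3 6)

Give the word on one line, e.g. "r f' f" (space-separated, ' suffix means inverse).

  after f': (1 6 4 3 5 2)
  after r: (1 5 3)(4 6)
  after f': (1 2)(3 6)

f' r f'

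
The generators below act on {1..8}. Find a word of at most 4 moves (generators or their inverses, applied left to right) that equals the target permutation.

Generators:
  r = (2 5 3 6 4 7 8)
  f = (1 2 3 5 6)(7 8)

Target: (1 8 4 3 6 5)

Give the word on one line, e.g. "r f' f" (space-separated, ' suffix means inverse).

f r' f' f'

  after f: (1 2 3 5 6)(7 8)
  after r': (1 8 4 6)(2 5 3)
  after f': (1 7 8 4 5 2 3)
  after f': (1 8 4 3 6 5)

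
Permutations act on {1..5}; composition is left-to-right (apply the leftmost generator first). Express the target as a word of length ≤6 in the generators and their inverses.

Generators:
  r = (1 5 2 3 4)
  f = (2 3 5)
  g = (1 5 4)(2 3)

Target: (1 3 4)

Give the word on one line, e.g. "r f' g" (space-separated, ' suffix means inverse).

f g g r'

  after f: (2 3 5)
  after g: (1 5 3 4)
  after g: (1 4 5 2 3)
  after r': (1 3 4)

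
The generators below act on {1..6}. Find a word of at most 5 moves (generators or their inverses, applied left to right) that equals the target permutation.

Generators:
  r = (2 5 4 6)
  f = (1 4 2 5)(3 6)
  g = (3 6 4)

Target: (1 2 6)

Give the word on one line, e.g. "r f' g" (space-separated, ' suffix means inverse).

r' f' r' g

  after r': (2 6 4 5)
  after f': (1 5 4 2 3 6)
  after r': (1 2 3 4 6)
  after g: (1 2 6)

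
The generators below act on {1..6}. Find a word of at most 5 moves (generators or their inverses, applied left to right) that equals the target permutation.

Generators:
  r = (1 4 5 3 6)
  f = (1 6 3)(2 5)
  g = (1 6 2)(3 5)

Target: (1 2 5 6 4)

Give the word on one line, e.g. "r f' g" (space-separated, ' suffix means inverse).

  after f: (1 6 3)(2 5)
  after g: (1 2 3 6 5)
  after r': (1 2 5 6 4)

f g r'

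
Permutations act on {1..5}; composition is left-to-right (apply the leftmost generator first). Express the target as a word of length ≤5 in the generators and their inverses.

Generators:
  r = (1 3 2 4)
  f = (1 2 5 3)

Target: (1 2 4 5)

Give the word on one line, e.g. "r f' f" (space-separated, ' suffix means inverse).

f r' r' f' r

  after f: (1 2 5 3)
  after r': (1 3 4 2 5)
  after r': (2 5 4 3)
  after f': (1 3)(4 5)
  after r: (1 2 4 5)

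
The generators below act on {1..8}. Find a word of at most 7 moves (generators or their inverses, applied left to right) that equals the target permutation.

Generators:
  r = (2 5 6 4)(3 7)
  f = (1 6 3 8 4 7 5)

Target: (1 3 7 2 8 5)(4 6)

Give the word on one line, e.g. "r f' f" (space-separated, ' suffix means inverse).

  after r': (2 4 6 5)(3 7)
  after f: (1 6)(2 7 8 4 3 5)
  after r: (1 4 7 8 2 3 6)
  after f: (1 7 4 5)(2 8)
  after r: (1 3 7 2 8 5)(4 6)

r' f r f r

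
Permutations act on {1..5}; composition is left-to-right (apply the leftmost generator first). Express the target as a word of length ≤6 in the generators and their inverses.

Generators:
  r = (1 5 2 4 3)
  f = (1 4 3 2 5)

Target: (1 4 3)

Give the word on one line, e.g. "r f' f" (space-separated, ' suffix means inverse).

r' r' f r'

  after r': (1 3 4 2 5)
  after r': (1 4 5 3 2)
  after f: (1 3 5 2 4)
  after r': (1 4 3)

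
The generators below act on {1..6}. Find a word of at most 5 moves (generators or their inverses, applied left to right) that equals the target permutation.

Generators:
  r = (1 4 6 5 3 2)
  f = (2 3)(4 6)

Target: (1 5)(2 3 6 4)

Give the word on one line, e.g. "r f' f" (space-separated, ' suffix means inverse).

r' f r'

  after r': (1 2 3 5 6 4)
  after f: (1 3 5 4)
  after r': (1 5)(2 3 6 4)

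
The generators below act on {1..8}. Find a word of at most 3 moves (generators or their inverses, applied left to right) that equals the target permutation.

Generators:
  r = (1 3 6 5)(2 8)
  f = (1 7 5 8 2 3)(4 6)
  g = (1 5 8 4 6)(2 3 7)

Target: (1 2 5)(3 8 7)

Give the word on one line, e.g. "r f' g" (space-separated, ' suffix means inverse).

f' f'

  after f': (1 3 2 8 5 7)(4 6)
  after f': (1 2 5)(3 8 7)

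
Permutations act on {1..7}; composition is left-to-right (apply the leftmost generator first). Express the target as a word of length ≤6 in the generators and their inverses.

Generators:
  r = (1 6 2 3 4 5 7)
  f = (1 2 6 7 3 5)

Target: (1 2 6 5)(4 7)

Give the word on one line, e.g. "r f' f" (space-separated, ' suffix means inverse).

  after r': (1 7 5 4 3 2 6)
  after r': (1 5 3 6 7 4 2)
  after f: (3 7 4 6)
  after f: (1 2 6 5)(4 7)

r' r' f f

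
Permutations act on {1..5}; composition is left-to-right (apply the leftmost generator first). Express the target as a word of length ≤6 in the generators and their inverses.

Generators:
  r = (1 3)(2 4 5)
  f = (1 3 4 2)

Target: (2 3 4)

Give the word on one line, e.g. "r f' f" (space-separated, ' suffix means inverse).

  after f: (1 3 4 2)
  after r: (2 3 5)
  after r: (1 3 2)(4 5)
  after r: (2 3 4)

f r r r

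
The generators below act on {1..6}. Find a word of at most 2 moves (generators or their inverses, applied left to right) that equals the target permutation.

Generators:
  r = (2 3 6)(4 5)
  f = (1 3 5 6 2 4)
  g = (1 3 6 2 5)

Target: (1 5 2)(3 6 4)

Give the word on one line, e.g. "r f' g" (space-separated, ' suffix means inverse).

f f

  after f: (1 3 5 6 2 4)
  after f: (1 5 2)(3 6 4)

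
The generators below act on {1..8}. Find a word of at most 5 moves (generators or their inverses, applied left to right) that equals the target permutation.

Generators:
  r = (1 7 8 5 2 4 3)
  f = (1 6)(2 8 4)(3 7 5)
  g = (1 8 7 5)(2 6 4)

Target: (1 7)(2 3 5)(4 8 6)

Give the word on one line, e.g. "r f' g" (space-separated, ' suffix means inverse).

r r g

  after r: (1 7 8 5 2 4 3)
  after r: (1 8 2 3 7 5 4)
  after g: (1 7)(2 3 5)(4 8 6)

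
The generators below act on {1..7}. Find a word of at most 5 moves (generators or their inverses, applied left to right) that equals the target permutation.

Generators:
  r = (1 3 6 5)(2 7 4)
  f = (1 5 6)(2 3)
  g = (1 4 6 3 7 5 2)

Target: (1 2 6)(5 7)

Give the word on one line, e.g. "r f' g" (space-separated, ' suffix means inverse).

  after g': (1 2 5 7 3 6 4)
  after r: (1 7 6 2)(3 5 4)
  after f: (1 7)(2 5 4)(3 6)
  after r': (1 2 6)(5 7)

g' r f r'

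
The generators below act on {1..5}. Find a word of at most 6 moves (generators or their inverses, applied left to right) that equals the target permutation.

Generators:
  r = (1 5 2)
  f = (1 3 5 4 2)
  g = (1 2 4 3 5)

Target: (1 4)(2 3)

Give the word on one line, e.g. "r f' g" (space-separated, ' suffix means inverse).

r' r' g' g'

  after r': (1 2 5)
  after r': (1 5 2)
  after g': (1 3 4 2 5)
  after g': (1 4)(2 3)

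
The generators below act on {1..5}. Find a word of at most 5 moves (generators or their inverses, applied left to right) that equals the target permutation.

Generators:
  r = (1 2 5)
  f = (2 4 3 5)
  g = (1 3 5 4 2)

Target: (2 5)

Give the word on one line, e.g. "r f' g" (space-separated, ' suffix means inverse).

  after g: (1 3 5 4 2)
  after g: (1 5 2 3 4)
  after r: (2 3 4)
  after f: (2 5)

g g r f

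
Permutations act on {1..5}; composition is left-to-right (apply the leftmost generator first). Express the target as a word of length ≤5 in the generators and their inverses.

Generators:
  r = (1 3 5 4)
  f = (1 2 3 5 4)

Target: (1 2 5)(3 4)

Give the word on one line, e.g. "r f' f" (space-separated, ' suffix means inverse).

f r' r' r'

  after f: (1 2 3 5 4)
  after r': (1 2)
  after r': (1 2 4 5 3)
  after r': (1 2 5)(3 4)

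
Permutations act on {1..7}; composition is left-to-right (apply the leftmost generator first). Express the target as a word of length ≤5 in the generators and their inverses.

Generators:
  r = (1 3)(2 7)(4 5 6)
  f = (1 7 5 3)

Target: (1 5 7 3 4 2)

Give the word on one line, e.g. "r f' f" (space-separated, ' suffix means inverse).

f r f' r' f

  after f: (1 7 5 3)
  after r: (1 2 7 6 4 5)
  after f': (1 2)(3 5)(4 7 6)
  after r': (1 7 5)(2 3 4)
  after f: (1 5 7 3 4 2)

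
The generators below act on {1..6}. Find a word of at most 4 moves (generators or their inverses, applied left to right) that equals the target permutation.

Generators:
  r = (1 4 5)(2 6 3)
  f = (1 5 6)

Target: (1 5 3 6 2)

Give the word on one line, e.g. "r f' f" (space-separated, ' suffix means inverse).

r f' r

  after r: (1 4 5)(2 6 3)
  after f': (1 4)(2 5 6 3)
  after r: (1 5 3 6 2)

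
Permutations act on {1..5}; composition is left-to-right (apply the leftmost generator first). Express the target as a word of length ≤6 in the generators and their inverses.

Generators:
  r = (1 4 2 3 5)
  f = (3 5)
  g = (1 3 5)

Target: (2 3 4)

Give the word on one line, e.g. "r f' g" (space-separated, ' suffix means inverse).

g' r f' f'

  after g': (1 5 3)
  after r: (2 3 4)
  after f': (2 5 3 4)
  after f': (2 3 4)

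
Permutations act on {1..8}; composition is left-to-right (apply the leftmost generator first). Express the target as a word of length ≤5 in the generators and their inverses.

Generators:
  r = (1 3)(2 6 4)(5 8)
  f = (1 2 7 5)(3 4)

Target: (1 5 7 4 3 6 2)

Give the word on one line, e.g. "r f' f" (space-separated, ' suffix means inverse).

f' r r

  after f': (1 5 7 2)(3 4)
  after r: (1 8 5 7 6 4)(2 3)
  after r: (1 5 7 4 3 6 2)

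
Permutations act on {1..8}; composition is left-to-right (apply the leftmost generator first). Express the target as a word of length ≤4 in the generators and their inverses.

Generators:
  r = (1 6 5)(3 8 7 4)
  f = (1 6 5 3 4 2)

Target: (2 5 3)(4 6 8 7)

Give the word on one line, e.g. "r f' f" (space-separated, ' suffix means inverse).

  after f: (1 6 5 3 4 2)
  after f: (1 5 4)(2 6 3)
  after r: (2 5 3)(4 6 8 7)

f f r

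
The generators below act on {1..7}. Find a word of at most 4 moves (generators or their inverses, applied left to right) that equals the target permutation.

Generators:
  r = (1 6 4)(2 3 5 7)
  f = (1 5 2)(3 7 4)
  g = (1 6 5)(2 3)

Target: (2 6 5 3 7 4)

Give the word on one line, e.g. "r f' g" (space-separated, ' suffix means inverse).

  after f: (1 5 2)(3 7 4)
  after g: (2 6 5 3 7 4)

f g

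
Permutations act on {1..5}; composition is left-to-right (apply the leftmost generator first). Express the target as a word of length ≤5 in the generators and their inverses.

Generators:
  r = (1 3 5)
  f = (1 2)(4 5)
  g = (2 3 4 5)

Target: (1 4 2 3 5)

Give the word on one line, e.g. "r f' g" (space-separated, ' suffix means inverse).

r' g' f g'

  after r': (1 5 3)
  after g': (1 4 3)(2 5)
  after f: (1 5)(2 4 3)
  after g': (1 4 2 3 5)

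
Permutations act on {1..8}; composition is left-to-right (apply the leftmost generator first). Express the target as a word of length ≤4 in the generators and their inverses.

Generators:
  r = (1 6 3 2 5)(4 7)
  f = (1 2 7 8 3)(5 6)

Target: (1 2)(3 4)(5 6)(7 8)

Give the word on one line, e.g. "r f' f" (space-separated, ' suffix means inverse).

  after f': (1 3 8 7 2)(5 6)
  after r': (1 6 2 5)(3 8 4 7)
  after f': (1 5 3 7 8 4 2 6)
  after r': (1 2)(3 4)(5 6)(7 8)

f' r' f' r'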